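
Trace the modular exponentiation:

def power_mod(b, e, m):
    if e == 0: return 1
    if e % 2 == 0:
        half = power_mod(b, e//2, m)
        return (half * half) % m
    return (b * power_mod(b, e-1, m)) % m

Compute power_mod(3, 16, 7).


power_mod(3, 16, 7): e is even, compute power_mod(3, 8, 7)
  power_mod(3, 8, 7): e is even, compute power_mod(3, 4, 7)
    power_mod(3, 4, 7): e is even, compute power_mod(3, 2, 7)
      power_mod(3, 2, 7): e is even, compute power_mod(3, 1, 7)
        power_mod(3, 1, 7): e is odd, compute power_mod(3, 0, 7)
          power_mod(3, 0, 7) = 1
        (3 * 1) % 7 = 3
      half=3, (3*3) % 7 = 2
    half=2, (2*2) % 7 = 4
  half=4, (4*4) % 7 = 2
half=2, (2*2) % 7 = 4

4


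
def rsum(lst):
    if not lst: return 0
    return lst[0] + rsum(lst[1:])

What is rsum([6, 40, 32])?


rsum([6, 40, 32]) = 6 + rsum([40, 32])
rsum([40, 32]) = 40 + rsum([32])
rsum([32]) = 32 + rsum([])
rsum([]) = 0  (base case)
Total: 6 + 40 + 32 + 0 = 78

78


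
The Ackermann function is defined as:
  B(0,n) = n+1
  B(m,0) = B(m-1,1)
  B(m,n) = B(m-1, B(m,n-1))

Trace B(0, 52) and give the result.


B(0, 52) = 53
Result: B(0, 52) = 53

53


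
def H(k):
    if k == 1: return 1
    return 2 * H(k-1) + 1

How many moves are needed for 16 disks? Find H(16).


H(16) = 2 * H(15) + 1
H(15) = 2 * H(14) + 1
H(14) = 2 * H(13) + 1
H(13) = 2 * H(12) + 1
H(12) = 2 * H(11) + 1
H(11) = 2 * H(10) + 1
H(10) = 2 * H(9) + 1
H(9) = 2 * H(8) + 1
H(8) = 2 * H(7) + 1
H(7) = 2 * H(6) + 1
H(6) = 2 * H(5) + 1
H(5) = 2 * H(4) + 1
H(4) = 2 * H(3) + 1
H(3) = 2 * H(2) + 1
H(2) = 2 * H(1) + 1
H(1) = 1  (base case)
H(2) = 2 * 1 + 1 = 3
H(3) = 2 * 3 + 1 = 7
H(4) = 2 * 7 + 1 = 15
H(5) = 2 * 15 + 1 = 31
H(6) = 2 * 31 + 1 = 63
H(7) = 2 * 63 + 1 = 127
H(8) = 2 * 127 + 1 = 255
H(9) = 2 * 255 + 1 = 511
H(10) = 2 * 511 + 1 = 1023
H(11) = 2 * 1023 + 1 = 2047
H(12) = 2 * 2047 + 1 = 4095
H(13) = 2 * 4095 + 1 = 8191
H(14) = 2 * 8191 + 1 = 16383
H(15) = 2 * 16383 + 1 = 32767
H(16) = 2 * 32767 + 1 = 65535

65535


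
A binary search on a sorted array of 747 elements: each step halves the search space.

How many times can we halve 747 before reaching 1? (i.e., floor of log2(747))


747 / 2 = 373
373 / 2 = 186
186 / 2 = 93
93 / 2 = 46
46 / 2 = 23
23 / 2 = 11
11 / 2 = 5
5 / 2 = 2
2 / 2 = 1
Reached 1 after 9 halvings

9


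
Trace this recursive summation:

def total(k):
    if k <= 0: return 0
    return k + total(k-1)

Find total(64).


total(64)
= 64 + 63 + 62 + 61 + 60 + 59 + 58 + 57 + 56 + 55 + 54 + 53 + 52 + 51 + 50 + 49 + 48 + 47 + 46 + 45 + 44 + 43 + 42 + 41 + 40 + 39 + 38 + 37 + 36 + 35 + 34 + 33 + 32 + 31 + 30 + 29 + 28 + 27 + 26 + 25 + 24 + 23 + 22 + 21 + 20 + 19 + 18 + 17 + 16 + 15 + 14 + 13 + 12 + 11 + 10 + 9 + 8 + 7 + 6 + 5 + 4 + 3 + 2 + 1 + total(0)
= 64 + 63 + 62 + 61 + 60 + 59 + 58 + 57 + 56 + 55 + 54 + 53 + 52 + 51 + 50 + 49 + 48 + 47 + 46 + 45 + 44 + 43 + 42 + 41 + 40 + 39 + 38 + 37 + 36 + 35 + 34 + 33 + 32 + 31 + 30 + 29 + 28 + 27 + 26 + 25 + 24 + 23 + 22 + 21 + 20 + 19 + 18 + 17 + 16 + 15 + 14 + 13 + 12 + 11 + 10 + 9 + 8 + 7 + 6 + 5 + 4 + 3 + 2 + 1 + 0
= 2080

2080


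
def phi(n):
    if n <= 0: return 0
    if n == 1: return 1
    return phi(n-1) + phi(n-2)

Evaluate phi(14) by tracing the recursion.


Computing phi(14) bottom-up:
phi(0) = 0
phi(1) = 1
phi(2) = phi(1) + phi(0) = 1 + 0 = 1
phi(3) = phi(2) + phi(1) = 1 + 1 = 2
phi(4) = phi(3) + phi(2) = 2 + 1 = 3
phi(5) = phi(4) + phi(3) = 3 + 2 = 5
phi(6) = phi(5) + phi(4) = 5 + 3 = 8
phi(7) = phi(6) + phi(5) = 8 + 5 = 13
phi(8) = phi(7) + phi(6) = 13 + 8 = 21
phi(9) = phi(8) + phi(7) = 21 + 13 = 34
phi(10) = phi(9) + phi(8) = 34 + 21 = 55
phi(11) = phi(10) + phi(9) = 55 + 34 = 89
phi(12) = phi(11) + phi(10) = 89 + 55 = 144
phi(13) = phi(12) + phi(11) = 144 + 89 = 233
phi(14) = phi(13) + phi(12) = 233 + 144 = 377

377


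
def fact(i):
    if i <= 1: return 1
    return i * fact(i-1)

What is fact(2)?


fact(2)
= 2 * fact(1)
= 2 * 1
= 2

2


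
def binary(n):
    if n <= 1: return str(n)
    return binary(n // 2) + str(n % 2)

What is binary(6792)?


binary(6792) = binary(3396) + '0'
binary(3396) = binary(1698) + '0'
binary(1698) = binary(849) + '0'
binary(849) = binary(424) + '1'
binary(424) = binary(212) + '0'
binary(212) = binary(106) + '0'
binary(106) = binary(53) + '0'
binary(53) = binary(26) + '1'
binary(26) = binary(13) + '0'
binary(13) = binary(6) + '1'
binary(6) = binary(3) + '0'
binary(3) = binary(1) + '1'
binary(1) = '1'  (base case)
Concatenating: '1' + '1' + '0' + '1' + '0' + '1' + '0' + '0' + '0' + '1' + '0' + '0' + '0' = '1101010001000'

1101010001000


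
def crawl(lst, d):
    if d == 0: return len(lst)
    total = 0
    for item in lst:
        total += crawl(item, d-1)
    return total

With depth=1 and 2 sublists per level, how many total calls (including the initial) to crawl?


At depth 0 (root): 1 call
At depth 1: each of 1 parents calls crawl on 2 children = 2 calls
Total: 1 + 2 = 3

3


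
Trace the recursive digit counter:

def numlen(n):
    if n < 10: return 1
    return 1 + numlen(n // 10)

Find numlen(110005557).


numlen(110005557) = 1 + numlen(11000555)
numlen(11000555) = 1 + numlen(1100055)
numlen(1100055) = 1 + numlen(110005)
numlen(110005) = 1 + numlen(11000)
numlen(11000) = 1 + numlen(1100)
numlen(1100) = 1 + numlen(110)
numlen(110) = 1 + numlen(11)
numlen(11) = 1 + numlen(1)
numlen(1) = 1  (base case: 1 < 10)
Unwinding: 1 + 1 + 1 + 1 + 1 + 1 + 1 + 1 + 1 = 9

9


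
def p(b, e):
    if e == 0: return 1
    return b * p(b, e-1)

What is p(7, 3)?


p(7, 3)
= 7 * p(7, 2)
= 7 * 7 * p(7, 1)
= 7 * 7 * 7 * p(7, 0)
= 7 * 7 * 7 * 1
= 343

343


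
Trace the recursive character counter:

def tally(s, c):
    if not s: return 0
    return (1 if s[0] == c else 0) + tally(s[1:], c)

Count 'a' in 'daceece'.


s[0]='d' != 'a' -> 0
s[0]='a' == 'a' -> 1
s[0]='c' != 'a' -> 0
s[0]='e' != 'a' -> 0
s[0]='e' != 'a' -> 0
s[0]='c' != 'a' -> 0
s[0]='e' != 'a' -> 0
Sum: 0 + 1 + 0 + 0 + 0 + 0 + 0 = 1

1


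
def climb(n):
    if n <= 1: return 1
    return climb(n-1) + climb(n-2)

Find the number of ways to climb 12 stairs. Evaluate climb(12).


Building up from base cases:
climb(0) = 1
climb(1) = 1
climb(2) = climb(1) + climb(0) = 1 + 1 = 2
climb(3) = climb(2) + climb(1) = 2 + 1 = 3
climb(4) = climb(3) + climb(2) = 3 + 2 = 5
climb(5) = climb(4) + climb(3) = 5 + 3 = 8
climb(6) = climb(5) + climb(4) = 8 + 5 = 13
climb(7) = climb(6) + climb(5) = 13 + 8 = 21
climb(8) = climb(7) + climb(6) = 21 + 13 = 34
climb(9) = climb(8) + climb(7) = 34 + 21 = 55
climb(10) = climb(9) + climb(8) = 55 + 34 = 89
climb(11) = climb(10) + climb(9) = 89 + 55 = 144
climb(12) = climb(11) + climb(10) = 144 + 89 = 233

233


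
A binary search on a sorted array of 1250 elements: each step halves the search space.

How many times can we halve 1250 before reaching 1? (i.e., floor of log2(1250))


1250 / 2 = 625
625 / 2 = 312
312 / 2 = 156
156 / 2 = 78
78 / 2 = 39
39 / 2 = 19
19 / 2 = 9
9 / 2 = 4
4 / 2 = 2
2 / 2 = 1
Reached 1 after 10 halvings

10


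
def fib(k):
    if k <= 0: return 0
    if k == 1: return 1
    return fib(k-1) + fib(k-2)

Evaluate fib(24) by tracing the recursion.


Computing fib(24) bottom-up:
fib(0) = 0
fib(1) = 1
fib(2) = fib(1) + fib(0) = 1 + 0 = 1
fib(3) = fib(2) + fib(1) = 1 + 1 = 2
fib(4) = fib(3) + fib(2) = 2 + 1 = 3
fib(5) = fib(4) + fib(3) = 3 + 2 = 5
fib(6) = fib(5) + fib(4) = 5 + 3 = 8
fib(7) = fib(6) + fib(5) = 8 + 5 = 13
fib(8) = fib(7) + fib(6) = 13 + 8 = 21
fib(9) = fib(8) + fib(7) = 21 + 13 = 34
fib(10) = fib(9) + fib(8) = 34 + 21 = 55
fib(11) = fib(10) + fib(9) = 55 + 34 = 89
fib(12) = fib(11) + fib(10) = 89 + 55 = 144
fib(13) = fib(12) + fib(11) = 144 + 89 = 233
fib(14) = fib(13) + fib(12) = 233 + 144 = 377
fib(15) = fib(14) + fib(13) = 377 + 233 = 610
fib(16) = fib(15) + fib(14) = 610 + 377 = 987
fib(17) = fib(16) + fib(15) = 987 + 610 = 1597
fib(18) = fib(17) + fib(16) = 1597 + 987 = 2584
fib(19) = fib(18) + fib(17) = 2584 + 1597 = 4181
fib(20) = fib(19) + fib(18) = 4181 + 2584 = 6765
fib(21) = fib(20) + fib(19) = 6765 + 4181 = 10946
fib(22) = fib(21) + fib(20) = 10946 + 6765 = 17711
fib(23) = fib(22) + fib(21) = 17711 + 10946 = 28657
fib(24) = fib(23) + fib(22) = 28657 + 17711 = 46368

46368


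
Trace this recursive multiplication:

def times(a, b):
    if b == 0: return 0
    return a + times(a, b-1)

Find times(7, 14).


times(7, 14) = 7 + times(7, 13)
times(7, 13) = 7 + times(7, 12)
times(7, 12) = 7 + times(7, 11)
times(7, 11) = 7 + times(7, 10)
times(7, 10) = 7 + times(7, 9)
times(7, 9) = 7 + times(7, 8)
times(7, 8) = 7 + times(7, 7)
times(7, 7) = 7 + times(7, 6)
times(7, 6) = 7 + times(7, 5)
times(7, 5) = 7 + times(7, 4)
times(7, 4) = 7 + times(7, 3)
times(7, 3) = 7 + times(7, 2)
times(7, 2) = 7 + times(7, 1)
times(7, 1) = 7 + times(7, 0)
times(7, 0) = 0  (base case)
Total: 7 + 7 + 7 + 7 + 7 + 7 + 7 + 7 + 7 + 7 + 7 + 7 + 7 + 7 + 0 = 98

98


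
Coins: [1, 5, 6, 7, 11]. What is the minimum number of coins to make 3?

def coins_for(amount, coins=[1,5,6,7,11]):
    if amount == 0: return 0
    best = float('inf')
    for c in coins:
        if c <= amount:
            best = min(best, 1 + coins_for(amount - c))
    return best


Building up with DP:
coins_for(0) = 0
coins_for(1) = min(1+coins_for(0)=1+0=1) = 1
coins_for(2) = min(1+coins_for(1)=1+1=2) = 2
coins_for(3) = min(1+coins_for(2)=1+2=3) = 3

3


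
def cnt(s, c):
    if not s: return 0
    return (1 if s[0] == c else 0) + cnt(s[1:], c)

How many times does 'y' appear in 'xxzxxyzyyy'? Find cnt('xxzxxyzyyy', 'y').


s[0]='x' != 'y' -> 0
s[0]='x' != 'y' -> 0
s[0]='z' != 'y' -> 0
s[0]='x' != 'y' -> 0
s[0]='x' != 'y' -> 0
s[0]='y' == 'y' -> 1
s[0]='z' != 'y' -> 0
s[0]='y' == 'y' -> 1
s[0]='y' == 'y' -> 1
s[0]='y' == 'y' -> 1
Sum: 0 + 0 + 0 + 0 + 0 + 1 + 0 + 1 + 1 + 1 = 4

4


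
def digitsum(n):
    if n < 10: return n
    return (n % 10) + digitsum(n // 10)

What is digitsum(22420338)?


digitsum(22420338) = 8 + digitsum(2242033)
digitsum(2242033) = 3 + digitsum(224203)
digitsum(224203) = 3 + digitsum(22420)
digitsum(22420) = 0 + digitsum(2242)
digitsum(2242) = 2 + digitsum(224)
digitsum(224) = 4 + digitsum(22)
digitsum(22) = 2 + digitsum(2)
digitsum(2) = 2  (base case)
Total: 8 + 3 + 3 + 0 + 2 + 4 + 2 + 2 = 24

24


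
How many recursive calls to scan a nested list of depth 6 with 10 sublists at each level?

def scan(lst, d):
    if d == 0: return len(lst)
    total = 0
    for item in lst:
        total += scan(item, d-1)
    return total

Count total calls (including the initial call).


At depth 0 (root): 1 call
At depth 1: each of 1 parents calls scan on 10 children = 10 calls
At depth 2: each of 10 parents calls scan on 10 children = 100 calls
At depth 3: each of 100 parents calls scan on 10 children = 1000 calls
At depth 4: each of 1000 parents calls scan on 10 children = 10000 calls
At depth 5: each of 10000 parents calls scan on 10 children = 100000 calls
At depth 6: each of 100000 parents calls scan on 10 children = 1000000 calls
Total: 1 + 10 + 100 + 1000 + 10000 + 100000 + 1000000 = 1111111

1111111


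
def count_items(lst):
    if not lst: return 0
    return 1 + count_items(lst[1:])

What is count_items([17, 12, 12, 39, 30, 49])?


count_items([17, 12, 12, 39, 30, 49]) = 1 + count_items([12, 12, 39, 30, 49])
count_items([12, 12, 39, 30, 49]) = 1 + count_items([12, 39, 30, 49])
count_items([12, 39, 30, 49]) = 1 + count_items([39, 30, 49])
count_items([39, 30, 49]) = 1 + count_items([30, 49])
count_items([30, 49]) = 1 + count_items([49])
count_items([49]) = 1 + count_items([])
count_items([]) = 0  (base case)
Unwinding: 1 + 1 + 1 + 1 + 1 + 1 + 0 = 6

6


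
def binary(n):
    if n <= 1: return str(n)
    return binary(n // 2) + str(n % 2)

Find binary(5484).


binary(5484) = binary(2742) + '0'
binary(2742) = binary(1371) + '0'
binary(1371) = binary(685) + '1'
binary(685) = binary(342) + '1'
binary(342) = binary(171) + '0'
binary(171) = binary(85) + '1'
binary(85) = binary(42) + '1'
binary(42) = binary(21) + '0'
binary(21) = binary(10) + '1'
binary(10) = binary(5) + '0'
binary(5) = binary(2) + '1'
binary(2) = binary(1) + '0'
binary(1) = '1'  (base case)
Concatenating: '1' + '0' + '1' + '0' + '1' + '0' + '1' + '1' + '0' + '1' + '1' + '0' + '0' = '1010101101100'

1010101101100


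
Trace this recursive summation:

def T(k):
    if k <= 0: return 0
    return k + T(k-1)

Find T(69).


T(69)
= 69 + 68 + 67 + 66 + 65 + 64 + 63 + 62 + 61 + 60 + 59 + 58 + 57 + 56 + 55 + 54 + 53 + 52 + 51 + 50 + 49 + 48 + 47 + 46 + 45 + 44 + 43 + 42 + 41 + 40 + 39 + 38 + 37 + 36 + 35 + 34 + 33 + 32 + 31 + 30 + 29 + 28 + 27 + 26 + 25 + 24 + 23 + 22 + 21 + 20 + 19 + 18 + 17 + 16 + 15 + 14 + 13 + 12 + 11 + 10 + 9 + 8 + 7 + 6 + 5 + 4 + 3 + 2 + 1 + T(0)
= 69 + 68 + 67 + 66 + 65 + 64 + 63 + 62 + 61 + 60 + 59 + 58 + 57 + 56 + 55 + 54 + 53 + 52 + 51 + 50 + 49 + 48 + 47 + 46 + 45 + 44 + 43 + 42 + 41 + 40 + 39 + 38 + 37 + 36 + 35 + 34 + 33 + 32 + 31 + 30 + 29 + 28 + 27 + 26 + 25 + 24 + 23 + 22 + 21 + 20 + 19 + 18 + 17 + 16 + 15 + 14 + 13 + 12 + 11 + 10 + 9 + 8 + 7 + 6 + 5 + 4 + 3 + 2 + 1 + 0
= 2415

2415


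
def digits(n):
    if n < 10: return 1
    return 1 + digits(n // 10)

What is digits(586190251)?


digits(586190251) = 1 + digits(58619025)
digits(58619025) = 1 + digits(5861902)
digits(5861902) = 1 + digits(586190)
digits(586190) = 1 + digits(58619)
digits(58619) = 1 + digits(5861)
digits(5861) = 1 + digits(586)
digits(586) = 1 + digits(58)
digits(58) = 1 + digits(5)
digits(5) = 1  (base case: 5 < 10)
Unwinding: 1 + 1 + 1 + 1 + 1 + 1 + 1 + 1 + 1 = 9

9


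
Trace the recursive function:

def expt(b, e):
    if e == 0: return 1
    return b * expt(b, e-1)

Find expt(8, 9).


expt(8, 9)
= 8 * expt(8, 8)
= 8 * 8 * expt(8, 7)
= 8 * 8 * 8 * expt(8, 6)
= 8 * 8 * 8 * 8 * expt(8, 5)
= 8 * 8 * 8 * 8 * 8 * expt(8, 4)
= 8 * 8 * 8 * 8 * 8 * 8 * expt(8, 3)
= 8 * 8 * 8 * 8 * 8 * 8 * 8 * expt(8, 2)
= 8 * 8 * 8 * 8 * 8 * 8 * 8 * 8 * expt(8, 1)
= 8 * 8 * 8 * 8 * 8 * 8 * 8 * 8 * 8 * expt(8, 0)
= 8 * 8 * 8 * 8 * 8 * 8 * 8 * 8 * 8 * 1
= 134217728

134217728


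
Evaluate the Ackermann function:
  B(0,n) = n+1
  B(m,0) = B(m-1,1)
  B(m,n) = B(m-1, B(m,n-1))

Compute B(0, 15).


B(0, 15) = 16
Result: B(0, 15) = 16

16


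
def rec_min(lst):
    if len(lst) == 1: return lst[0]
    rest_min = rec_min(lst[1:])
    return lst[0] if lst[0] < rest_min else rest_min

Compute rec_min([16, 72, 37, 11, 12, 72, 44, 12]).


rec_min([16, 72, 37, 11, 12, 72, 44, 12]): compare 16 with rec_min([72, 37, 11, 12, 72, 44, 12])
rec_min([72, 37, 11, 12, 72, 44, 12]): compare 72 with rec_min([37, 11, 12, 72, 44, 12])
rec_min([37, 11, 12, 72, 44, 12]): compare 37 with rec_min([11, 12, 72, 44, 12])
rec_min([11, 12, 72, 44, 12]): compare 11 with rec_min([12, 72, 44, 12])
rec_min([12, 72, 44, 12]): compare 12 with rec_min([72, 44, 12])
rec_min([72, 44, 12]): compare 72 with rec_min([44, 12])
rec_min([44, 12]): compare 44 with rec_min([12])
rec_min([12]) = 12  (base case)
Compare 44 with 12 -> 12
Compare 72 with 12 -> 12
Compare 12 with 12 -> 12
Compare 11 with 12 -> 11
Compare 37 with 11 -> 11
Compare 72 with 11 -> 11
Compare 16 with 11 -> 11

11


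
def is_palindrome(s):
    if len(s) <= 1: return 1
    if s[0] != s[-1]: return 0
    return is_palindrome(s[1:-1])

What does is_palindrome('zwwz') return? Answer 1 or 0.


is_palindrome('zwwz'): s[0]='z' == s[-1]='z' -> check is_palindrome('ww')
is_palindrome('ww'): s[0]='w' == s[-1]='w' -> check is_palindrome('')
is_palindrome(''): len <= 1 -> return 1  (base case)
Result: 1 (palindrome)

1


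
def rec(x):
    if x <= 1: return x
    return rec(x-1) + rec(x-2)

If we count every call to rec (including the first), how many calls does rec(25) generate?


Let C(n) = total calls for rec(n)
C(0) = 1, C(1) = 1
C(2) = 1 + C(1) + C(0) = 1 + 1 + 1 = 3
C(3) = 1 + C(2) + C(1) = 1 + 3 + 1 = 5
C(4) = 1 + C(3) + C(2) = 1 + 5 + 3 = 9
C(5) = 1 + C(4) + C(3) = 1 + 9 + 5 = 15
C(6) = 1 + C(5) + C(4) = 1 + 15 + 9 = 25
C(7) = 1 + C(6) + C(5) = 1 + 25 + 15 = 41
C(8) = 1 + C(7) + C(6) = 1 + 41 + 25 = 67
C(9) = 1 + C(8) + C(7) = 1 + 67 + 41 = 109
C(10) = 1 + C(9) + C(8) = 1 + 109 + 67 = 177
C(11) = 1 + C(10) + C(9) = 1 + 177 + 109 = 287
C(12) = 1 + C(11) + C(10) = 1 + 287 + 177 = 465
C(13) = 1 + C(12) + C(11) = 1 + 465 + 287 = 753
C(14) = 1 + C(13) + C(12) = 1 + 753 + 465 = 1219
C(15) = 1 + C(14) + C(13) = 1 + 1219 + 753 = 1973
C(16) = 1 + C(15) + C(14) = 1 + 1973 + 1219 = 3193
C(17) = 1 + C(16) + C(15) = 1 + 3193 + 1973 = 5167
C(18) = 1 + C(17) + C(16) = 1 + 5167 + 3193 = 8361
C(19) = 1 + C(18) + C(17) = 1 + 8361 + 5167 = 13529
C(20) = 1 + C(19) + C(18) = 1 + 13529 + 8361 = 21891
C(21) = 1 + C(20) + C(19) = 1 + 21891 + 13529 = 35421
C(22) = 1 + C(21) + C(20) = 1 + 35421 + 21891 = 57313
C(23) = 1 + C(22) + C(21) = 1 + 57313 + 35421 = 92735
C(24) = 1 + C(23) + C(22) = 1 + 92735 + 57313 = 150049
C(25) = 1 + C(24) + C(23) = 1 + 150049 + 92735 = 242785

242785


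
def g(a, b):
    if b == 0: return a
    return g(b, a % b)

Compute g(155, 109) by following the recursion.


g(155, 109) = g(109, 46)
g(109, 46) = g(46, 17)
g(46, 17) = g(17, 12)
g(17, 12) = g(12, 5)
g(12, 5) = g(5, 2)
g(5, 2) = g(2, 1)
g(2, 1) = g(1, 0)
g(1, 0) = 1  (base case)

1


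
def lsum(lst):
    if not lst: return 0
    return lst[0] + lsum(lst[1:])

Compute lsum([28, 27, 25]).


lsum([28, 27, 25]) = 28 + lsum([27, 25])
lsum([27, 25]) = 27 + lsum([25])
lsum([25]) = 25 + lsum([])
lsum([]) = 0  (base case)
Total: 28 + 27 + 25 + 0 = 80

80


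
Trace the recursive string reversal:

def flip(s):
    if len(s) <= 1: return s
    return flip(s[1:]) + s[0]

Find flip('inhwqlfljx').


flip('inhwqlfljx') = flip('nhwqlfljx') + 'i'
flip('nhwqlfljx') = flip('hwqlfljx') + 'n'
flip('hwqlfljx') = flip('wqlfljx') + 'h'
flip('wqlfljx') = flip('qlfljx') + 'w'
flip('qlfljx') = flip('lfljx') + 'q'
flip('lfljx') = flip('fljx') + 'l'
flip('fljx') = flip('ljx') + 'f'
flip('ljx') = flip('jx') + 'l'
flip('jx') = flip('x') + 'j'
flip('x') = 'x'  (base case)
Concatenating: 'x' + 'j' + 'l' + 'f' + 'l' + 'q' + 'w' + 'h' + 'n' + 'i' = 'xjlflqwhni'

xjlflqwhni


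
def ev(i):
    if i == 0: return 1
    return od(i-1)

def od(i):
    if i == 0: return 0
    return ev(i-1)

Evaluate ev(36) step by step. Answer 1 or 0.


ev(36) = od(35)
od(35) = ev(34)
ev(34) = od(33)
od(33) = ev(32)
ev(32) = od(31)
od(31) = ev(30)
ev(30) = od(29)
od(29) = ev(28)
ev(28) = od(27)
od(27) = ev(26)
ev(26) = od(25)
od(25) = ev(24)
ev(24) = od(23)
od(23) = ev(22)
ev(22) = od(21)
od(21) = ev(20)
ev(20) = od(19)
od(19) = ev(18)
ev(18) = od(17)
od(17) = ev(16)
ev(16) = od(15)
od(15) = ev(14)
ev(14) = od(13)
od(13) = ev(12)
ev(12) = od(11)
od(11) = ev(10)
ev(10) = od(9)
od(9) = ev(8)
ev(8) = od(7)
od(7) = ev(6)
ev(6) = od(5)
od(5) = ev(4)
ev(4) = od(3)
od(3) = ev(2)
ev(2) = od(1)
od(1) = ev(0)
ev(0) = 1  (base case)
Result: 1

1


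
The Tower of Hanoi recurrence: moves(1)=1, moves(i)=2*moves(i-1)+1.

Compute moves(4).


moves(4) = 2 * moves(3) + 1
moves(3) = 2 * moves(2) + 1
moves(2) = 2 * moves(1) + 1
moves(1) = 1  (base case)
moves(2) = 2 * 1 + 1 = 3
moves(3) = 2 * 3 + 1 = 7
moves(4) = 2 * 7 + 1 = 15

15


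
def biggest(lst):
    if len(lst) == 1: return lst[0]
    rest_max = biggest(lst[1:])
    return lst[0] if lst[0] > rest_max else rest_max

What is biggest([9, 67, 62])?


biggest([9, 67, 62]): compare 9 with biggest([67, 62])
biggest([67, 62]): compare 67 with biggest([62])
biggest([62]) = 62  (base case)
Compare 67 with 62 -> 67
Compare 9 with 67 -> 67

67


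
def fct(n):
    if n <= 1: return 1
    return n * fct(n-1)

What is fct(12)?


fct(12)
= 12 * fct(11)
= 12 * 11 * fct(10)
= 12 * 11 * 10 * fct(9)
= 12 * 11 * 10 * 9 * fct(8)
= 12 * 11 * 10 * 9 * 8 * fct(7)
= 12 * 11 * 10 * 9 * 8 * 7 * fct(6)
= 12 * 11 * 10 * 9 * 8 * 7 * 6 * fct(5)
= 12 * 11 * 10 * 9 * 8 * 7 * 6 * 5 * fct(4)
= 12 * 11 * 10 * 9 * 8 * 7 * 6 * 5 * 4 * fct(3)
= 12 * 11 * 10 * 9 * 8 * 7 * 6 * 5 * 4 * 3 * fct(2)
= 12 * 11 * 10 * 9 * 8 * 7 * 6 * 5 * 4 * 3 * 2 * fct(1)
= 12 * 11 * 10 * 9 * 8 * 7 * 6 * 5 * 4 * 3 * 2 * 1
= 479001600

479001600


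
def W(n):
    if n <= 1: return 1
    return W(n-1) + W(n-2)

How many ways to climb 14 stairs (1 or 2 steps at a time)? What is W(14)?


Building up from base cases:
W(0) = 1
W(1) = 1
W(2) = W(1) + W(0) = 1 + 1 = 2
W(3) = W(2) + W(1) = 2 + 1 = 3
W(4) = W(3) + W(2) = 3 + 2 = 5
W(5) = W(4) + W(3) = 5 + 3 = 8
W(6) = W(5) + W(4) = 8 + 5 = 13
W(7) = W(6) + W(5) = 13 + 8 = 21
W(8) = W(7) + W(6) = 21 + 13 = 34
W(9) = W(8) + W(7) = 34 + 21 = 55
W(10) = W(9) + W(8) = 55 + 34 = 89
W(11) = W(10) + W(9) = 89 + 55 = 144
W(12) = W(11) + W(10) = 144 + 89 = 233
W(13) = W(12) + W(11) = 233 + 144 = 377
W(14) = W(13) + W(12) = 377 + 233 = 610

610


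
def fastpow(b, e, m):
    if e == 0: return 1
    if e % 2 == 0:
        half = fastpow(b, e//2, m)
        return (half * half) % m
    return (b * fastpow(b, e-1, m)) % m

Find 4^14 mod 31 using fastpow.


fastpow(4, 14, 31): e is even, compute fastpow(4, 7, 31)
  fastpow(4, 7, 31): e is odd, compute fastpow(4, 6, 31)
    fastpow(4, 6, 31): e is even, compute fastpow(4, 3, 31)
      fastpow(4, 3, 31): e is odd, compute fastpow(4, 2, 31)
        fastpow(4, 2, 31): e is even, compute fastpow(4, 1, 31)
          fastpow(4, 1, 31): e is odd, compute fastpow(4, 0, 31)
          fastpow(4, 0, 31) = 1
          (4 * 1) % 31 = 4
        half=4, (4*4) % 31 = 16
      (4 * 16) % 31 = 2
    half=2, (2*2) % 31 = 4
  (4 * 4) % 31 = 16
half=16, (16*16) % 31 = 8

8


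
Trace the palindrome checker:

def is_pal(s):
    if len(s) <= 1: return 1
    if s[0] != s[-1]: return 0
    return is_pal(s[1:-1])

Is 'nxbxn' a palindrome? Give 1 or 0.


is_pal('nxbxn'): s[0]='n' == s[-1]='n' -> check is_pal('xbx')
is_pal('xbx'): s[0]='x' == s[-1]='x' -> check is_pal('b')
is_pal('b'): len <= 1 -> return 1  (base case)
Result: 1 (palindrome)

1


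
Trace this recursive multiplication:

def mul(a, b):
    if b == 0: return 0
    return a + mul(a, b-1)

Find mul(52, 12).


mul(52, 12) = 52 + mul(52, 11)
mul(52, 11) = 52 + mul(52, 10)
mul(52, 10) = 52 + mul(52, 9)
mul(52, 9) = 52 + mul(52, 8)
mul(52, 8) = 52 + mul(52, 7)
mul(52, 7) = 52 + mul(52, 6)
mul(52, 6) = 52 + mul(52, 5)
mul(52, 5) = 52 + mul(52, 4)
mul(52, 4) = 52 + mul(52, 3)
mul(52, 3) = 52 + mul(52, 2)
mul(52, 2) = 52 + mul(52, 1)
mul(52, 1) = 52 + mul(52, 0)
mul(52, 0) = 0  (base case)
Total: 52 + 52 + 52 + 52 + 52 + 52 + 52 + 52 + 52 + 52 + 52 + 52 + 0 = 624

624


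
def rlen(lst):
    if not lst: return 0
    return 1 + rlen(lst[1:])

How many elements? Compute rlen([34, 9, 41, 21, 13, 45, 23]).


rlen([34, 9, 41, 21, 13, 45, 23]) = 1 + rlen([9, 41, 21, 13, 45, 23])
rlen([9, 41, 21, 13, 45, 23]) = 1 + rlen([41, 21, 13, 45, 23])
rlen([41, 21, 13, 45, 23]) = 1 + rlen([21, 13, 45, 23])
rlen([21, 13, 45, 23]) = 1 + rlen([13, 45, 23])
rlen([13, 45, 23]) = 1 + rlen([45, 23])
rlen([45, 23]) = 1 + rlen([23])
rlen([23]) = 1 + rlen([])
rlen([]) = 0  (base case)
Unwinding: 1 + 1 + 1 + 1 + 1 + 1 + 1 + 0 = 7

7


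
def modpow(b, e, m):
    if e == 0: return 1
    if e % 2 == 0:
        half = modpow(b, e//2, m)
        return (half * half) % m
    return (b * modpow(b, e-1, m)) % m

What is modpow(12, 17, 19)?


modpow(12, 17, 19): e is odd, compute modpow(12, 16, 19)
  modpow(12, 16, 19): e is even, compute modpow(12, 8, 19)
    modpow(12, 8, 19): e is even, compute modpow(12, 4, 19)
      modpow(12, 4, 19): e is even, compute modpow(12, 2, 19)
        modpow(12, 2, 19): e is even, compute modpow(12, 1, 19)
          modpow(12, 1, 19): e is odd, compute modpow(12, 0, 19)
          modpow(12, 0, 19) = 1
          (12 * 1) % 19 = 12
        half=12, (12*12) % 19 = 11
      half=11, (11*11) % 19 = 7
    half=7, (7*7) % 19 = 11
  half=11, (11*11) % 19 = 7
(12 * 7) % 19 = 8

8


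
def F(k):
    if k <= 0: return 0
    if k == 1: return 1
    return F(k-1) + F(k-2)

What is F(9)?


Computing F(9) bottom-up:
F(0) = 0
F(1) = 1
F(2) = F(1) + F(0) = 1 + 0 = 1
F(3) = F(2) + F(1) = 1 + 1 = 2
F(4) = F(3) + F(2) = 2 + 1 = 3
F(5) = F(4) + F(3) = 3 + 2 = 5
F(6) = F(5) + F(4) = 5 + 3 = 8
F(7) = F(6) + F(5) = 8 + 5 = 13
F(8) = F(7) + F(6) = 13 + 8 = 21
F(9) = F(8) + F(7) = 21 + 13 = 34

34


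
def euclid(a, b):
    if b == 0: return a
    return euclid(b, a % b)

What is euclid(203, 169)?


euclid(203, 169) = euclid(169, 34)
euclid(169, 34) = euclid(34, 33)
euclid(34, 33) = euclid(33, 1)
euclid(33, 1) = euclid(1, 0)
euclid(1, 0) = 1  (base case)

1


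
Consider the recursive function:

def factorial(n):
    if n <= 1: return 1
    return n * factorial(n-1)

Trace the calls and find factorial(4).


factorial(4)
= 4 * factorial(3)
= 4 * 3 * factorial(2)
= 4 * 3 * 2 * factorial(1)
= 4 * 3 * 2 * 1
= 24

24


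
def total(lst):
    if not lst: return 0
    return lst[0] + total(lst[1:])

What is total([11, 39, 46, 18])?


total([11, 39, 46, 18]) = 11 + total([39, 46, 18])
total([39, 46, 18]) = 39 + total([46, 18])
total([46, 18]) = 46 + total([18])
total([18]) = 18 + total([])
total([]) = 0  (base case)
Total: 11 + 39 + 46 + 18 + 0 = 114

114


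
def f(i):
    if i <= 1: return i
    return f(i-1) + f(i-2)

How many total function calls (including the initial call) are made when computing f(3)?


Let C(n) = total calls for f(n)
C(0) = 1, C(1) = 1
C(2) = 1 + C(1) + C(0) = 1 + 1 + 1 = 3
C(3) = 1 + C(2) + C(1) = 1 + 3 + 1 = 5

5


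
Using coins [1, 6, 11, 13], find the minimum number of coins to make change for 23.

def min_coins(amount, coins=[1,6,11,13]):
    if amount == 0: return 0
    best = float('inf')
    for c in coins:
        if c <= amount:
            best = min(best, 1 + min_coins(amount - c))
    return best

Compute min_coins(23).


Building up with DP:
min_coins(0) = 0
min_coins(1) = min(1+min_coins(0)=1+0=1) = 1
min_coins(2) = min(1+min_coins(1)=1+1=2) = 2
min_coins(3) = min(1+min_coins(2)=1+2=3) = 3
min_coins(4) = min(1+min_coins(3)=1+3=4) = 4
min_coins(5) = min(1+min_coins(4)=1+4=5) = 5
min_coins(6) = min(1+min_coins(5)=1+5=6, 1+min_coins(0)=1+0=1) = 1
min_coins(7) = min(1+min_coins(6)=1+1=2, 1+min_coins(1)=1+1=2) = 2
min_coins(8) = min(1+min_coins(7)=1+2=3, 1+min_coins(2)=1+2=3) = 3
min_coins(9) = min(1+min_coins(8)=1+3=4, 1+min_coins(3)=1+3=4) = 4
min_coins(10) = min(1+min_coins(9)=1+4=5, 1+min_coins(4)=1+4=5) = 5
min_coins(11) = min(1+min_coins(10)=1+5=6, 1+min_coins(5)=1+5=6, 1+min_coins(0)=1+0=1) = 1
min_coins(12) = min(1+min_coins(11)=1+1=2, 1+min_coins(6)=1+1=2, 1+min_coins(1)=1+1=2) = 2
min_coins(13) = min(1+min_coins(12)=1+2=3, 1+min_coins(7)=1+2=3, 1+min_coins(2)=1+2=3, 1+min_coins(0)=1+0=1) = 1
min_coins(14) = min(1+min_coins(13)=1+1=2, 1+min_coins(8)=1+3=4, 1+min_coins(3)=1+3=4, 1+min_coins(1)=1+1=2) = 2
min_coins(15) = min(1+min_coins(14)=1+2=3, 1+min_coins(9)=1+4=5, 1+min_coins(4)=1+4=5, 1+min_coins(2)=1+2=3) = 3
min_coins(16) = min(1+min_coins(15)=1+3=4, 1+min_coins(10)=1+5=6, 1+min_coins(5)=1+5=6, 1+min_coins(3)=1+3=4) = 4
min_coins(17) = min(1+min_coins(16)=1+4=5, 1+min_coins(11)=1+1=2, 1+min_coins(6)=1+1=2, 1+min_coins(4)=1+4=5) = 2
min_coins(18) = min(1+min_coins(17)=1+2=3, 1+min_coins(12)=1+2=3, 1+min_coins(7)=1+2=3, 1+min_coins(5)=1+5=6) = 3
min_coins(19) = min(1+min_coins(18)=1+3=4, 1+min_coins(13)=1+1=2, 1+min_coins(8)=1+3=4, 1+min_coins(6)=1+1=2) = 2
min_coins(20) = min(1+min_coins(19)=1+2=3, 1+min_coins(14)=1+2=3, 1+min_coins(9)=1+4=5, 1+min_coins(7)=1+2=3) = 3
min_coins(21) = min(1+min_coins(20)=1+3=4, 1+min_coins(15)=1+3=4, 1+min_coins(10)=1+5=6, 1+min_coins(8)=1+3=4) = 4
min_coins(22) = min(1+min_coins(21)=1+4=5, 1+min_coins(16)=1+4=5, 1+min_coins(11)=1+1=2, 1+min_coins(9)=1+4=5) = 2
min_coins(23) = min(1+min_coins(22)=1+2=3, 1+min_coins(17)=1+2=3, 1+min_coins(12)=1+2=3, 1+min_coins(10)=1+5=6) = 3

3


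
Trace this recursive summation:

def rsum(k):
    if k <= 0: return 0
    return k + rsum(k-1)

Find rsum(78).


rsum(78)
= 78 + 77 + 76 + 75 + 74 + 73 + 72 + 71 + 70 + 69 + 68 + 67 + 66 + 65 + 64 + 63 + 62 + 61 + 60 + 59 + 58 + 57 + 56 + 55 + 54 + 53 + 52 + 51 + 50 + 49 + 48 + 47 + 46 + 45 + 44 + 43 + 42 + 41 + 40 + 39 + 38 + 37 + 36 + 35 + 34 + 33 + 32 + 31 + 30 + 29 + 28 + 27 + 26 + 25 + 24 + 23 + 22 + 21 + 20 + 19 + 18 + 17 + 16 + 15 + 14 + 13 + 12 + 11 + 10 + 9 + 8 + 7 + 6 + 5 + 4 + 3 + 2 + 1 + rsum(0)
= 78 + 77 + 76 + 75 + 74 + 73 + 72 + 71 + 70 + 69 + 68 + 67 + 66 + 65 + 64 + 63 + 62 + 61 + 60 + 59 + 58 + 57 + 56 + 55 + 54 + 53 + 52 + 51 + 50 + 49 + 48 + 47 + 46 + 45 + 44 + 43 + 42 + 41 + 40 + 39 + 38 + 37 + 36 + 35 + 34 + 33 + 32 + 31 + 30 + 29 + 28 + 27 + 26 + 25 + 24 + 23 + 22 + 21 + 20 + 19 + 18 + 17 + 16 + 15 + 14 + 13 + 12 + 11 + 10 + 9 + 8 + 7 + 6 + 5 + 4 + 3 + 2 + 1 + 0
= 3081

3081


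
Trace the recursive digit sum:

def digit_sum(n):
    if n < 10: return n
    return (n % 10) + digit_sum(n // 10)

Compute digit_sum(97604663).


digit_sum(97604663) = 3 + digit_sum(9760466)
digit_sum(9760466) = 6 + digit_sum(976046)
digit_sum(976046) = 6 + digit_sum(97604)
digit_sum(97604) = 4 + digit_sum(9760)
digit_sum(9760) = 0 + digit_sum(976)
digit_sum(976) = 6 + digit_sum(97)
digit_sum(97) = 7 + digit_sum(9)
digit_sum(9) = 9  (base case)
Total: 3 + 6 + 6 + 4 + 0 + 6 + 7 + 9 = 41

41


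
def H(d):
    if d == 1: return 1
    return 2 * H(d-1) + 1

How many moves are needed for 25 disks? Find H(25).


H(25) = 2 * H(24) + 1
H(24) = 2 * H(23) + 1
H(23) = 2 * H(22) + 1
H(22) = 2 * H(21) + 1
H(21) = 2 * H(20) + 1
H(20) = 2 * H(19) + 1
H(19) = 2 * H(18) + 1
H(18) = 2 * H(17) + 1
H(17) = 2 * H(16) + 1
H(16) = 2 * H(15) + 1
H(15) = 2 * H(14) + 1
H(14) = 2 * H(13) + 1
H(13) = 2 * H(12) + 1
H(12) = 2 * H(11) + 1
H(11) = 2 * H(10) + 1
H(10) = 2 * H(9) + 1
H(9) = 2 * H(8) + 1
H(8) = 2 * H(7) + 1
H(7) = 2 * H(6) + 1
H(6) = 2 * H(5) + 1
H(5) = 2 * H(4) + 1
H(4) = 2 * H(3) + 1
H(3) = 2 * H(2) + 1
H(2) = 2 * H(1) + 1
H(1) = 1  (base case)
H(2) = 2 * 1 + 1 = 3
H(3) = 2 * 3 + 1 = 7
H(4) = 2 * 7 + 1 = 15
H(5) = 2 * 15 + 1 = 31
H(6) = 2 * 31 + 1 = 63
H(7) = 2 * 63 + 1 = 127
H(8) = 2 * 127 + 1 = 255
H(9) = 2 * 255 + 1 = 511
H(10) = 2 * 511 + 1 = 1023
H(11) = 2 * 1023 + 1 = 2047
H(12) = 2 * 2047 + 1 = 4095
H(13) = 2 * 4095 + 1 = 8191
H(14) = 2 * 8191 + 1 = 16383
H(15) = 2 * 16383 + 1 = 32767
H(16) = 2 * 32767 + 1 = 65535
H(17) = 2 * 65535 + 1 = 131071
H(18) = 2 * 131071 + 1 = 262143
H(19) = 2 * 262143 + 1 = 524287
H(20) = 2 * 524287 + 1 = 1048575
H(21) = 2 * 1048575 + 1 = 2097151
H(22) = 2 * 2097151 + 1 = 4194303
H(23) = 2 * 4194303 + 1 = 8388607
H(24) = 2 * 8388607 + 1 = 16777215
H(25) = 2 * 16777215 + 1 = 33554431

33554431


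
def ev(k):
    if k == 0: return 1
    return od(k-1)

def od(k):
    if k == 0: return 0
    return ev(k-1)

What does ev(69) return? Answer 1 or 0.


ev(69) = od(68)
od(68) = ev(67)
ev(67) = od(66)
od(66) = ev(65)
ev(65) = od(64)
od(64) = ev(63)
ev(63) = od(62)
od(62) = ev(61)
ev(61) = od(60)
od(60) = ev(59)
ev(59) = od(58)
od(58) = ev(57)
ev(57) = od(56)
od(56) = ev(55)
ev(55) = od(54)
od(54) = ev(53)
ev(53) = od(52)
od(52) = ev(51)
ev(51) = od(50)
od(50) = ev(49)
ev(49) = od(48)
od(48) = ev(47)
ev(47) = od(46)
od(46) = ev(45)
ev(45) = od(44)
od(44) = ev(43)
ev(43) = od(42)
od(42) = ev(41)
ev(41) = od(40)
od(40) = ev(39)
ev(39) = od(38)
od(38) = ev(37)
ev(37) = od(36)
od(36) = ev(35)
ev(35) = od(34)
od(34) = ev(33)
ev(33) = od(32)
od(32) = ev(31)
ev(31) = od(30)
od(30) = ev(29)
ev(29) = od(28)
od(28) = ev(27)
ev(27) = od(26)
od(26) = ev(25)
ev(25) = od(24)
od(24) = ev(23)
ev(23) = od(22)
od(22) = ev(21)
ev(21) = od(20)
od(20) = ev(19)
ev(19) = od(18)
od(18) = ev(17)
ev(17) = od(16)
od(16) = ev(15)
ev(15) = od(14)
od(14) = ev(13)
ev(13) = od(12)
od(12) = ev(11)
ev(11) = od(10)
od(10) = ev(9)
ev(9) = od(8)
od(8) = ev(7)
ev(7) = od(6)
od(6) = ev(5)
ev(5) = od(4)
od(4) = ev(3)
ev(3) = od(2)
od(2) = ev(1)
ev(1) = od(0)
od(0) = 0  (base case)
Result: 0

0


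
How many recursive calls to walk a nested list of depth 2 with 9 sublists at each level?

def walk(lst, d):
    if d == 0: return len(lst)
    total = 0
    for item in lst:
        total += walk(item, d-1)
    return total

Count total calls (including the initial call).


At depth 0 (root): 1 call
At depth 1: each of 1 parents calls walk on 9 children = 9 calls
At depth 2: each of 9 parents calls walk on 9 children = 81 calls
Total: 1 + 9 + 81 = 91

91


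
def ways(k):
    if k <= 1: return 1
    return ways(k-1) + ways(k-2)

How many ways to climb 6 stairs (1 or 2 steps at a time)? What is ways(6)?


Building up from base cases:
ways(0) = 1
ways(1) = 1
ways(2) = ways(1) + ways(0) = 1 + 1 = 2
ways(3) = ways(2) + ways(1) = 2 + 1 = 3
ways(4) = ways(3) + ways(2) = 3 + 2 = 5
ways(5) = ways(4) + ways(3) = 5 + 3 = 8
ways(6) = ways(5) + ways(4) = 8 + 5 = 13

13


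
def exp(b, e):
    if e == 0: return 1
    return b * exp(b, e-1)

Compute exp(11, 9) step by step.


exp(11, 9)
= 11 * exp(11, 8)
= 11 * 11 * exp(11, 7)
= 11 * 11 * 11 * exp(11, 6)
= 11 * 11 * 11 * 11 * exp(11, 5)
= 11 * 11 * 11 * 11 * 11 * exp(11, 4)
= 11 * 11 * 11 * 11 * 11 * 11 * exp(11, 3)
= 11 * 11 * 11 * 11 * 11 * 11 * 11 * exp(11, 2)
= 11 * 11 * 11 * 11 * 11 * 11 * 11 * 11 * exp(11, 1)
= 11 * 11 * 11 * 11 * 11 * 11 * 11 * 11 * 11 * exp(11, 0)
= 11 * 11 * 11 * 11 * 11 * 11 * 11 * 11 * 11 * 1
= 2357947691

2357947691


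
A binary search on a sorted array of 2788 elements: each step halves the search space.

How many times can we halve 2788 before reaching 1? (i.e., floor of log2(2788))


2788 / 2 = 1394
1394 / 2 = 697
697 / 2 = 348
348 / 2 = 174
174 / 2 = 87
87 / 2 = 43
43 / 2 = 21
21 / 2 = 10
10 / 2 = 5
5 / 2 = 2
2 / 2 = 1
Reached 1 after 11 halvings

11


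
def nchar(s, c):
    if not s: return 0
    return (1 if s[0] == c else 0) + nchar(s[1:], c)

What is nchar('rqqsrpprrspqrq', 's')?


s[0]='r' != 's' -> 0
s[0]='q' != 's' -> 0
s[0]='q' != 's' -> 0
s[0]='s' == 's' -> 1
s[0]='r' != 's' -> 0
s[0]='p' != 's' -> 0
s[0]='p' != 's' -> 0
s[0]='r' != 's' -> 0
s[0]='r' != 's' -> 0
s[0]='s' == 's' -> 1
s[0]='p' != 's' -> 0
s[0]='q' != 's' -> 0
s[0]='r' != 's' -> 0
s[0]='q' != 's' -> 0
Sum: 0 + 0 + 0 + 1 + 0 + 0 + 0 + 0 + 0 + 1 + 0 + 0 + 0 + 0 = 2

2


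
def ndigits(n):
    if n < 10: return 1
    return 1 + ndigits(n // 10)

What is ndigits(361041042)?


ndigits(361041042) = 1 + ndigits(36104104)
ndigits(36104104) = 1 + ndigits(3610410)
ndigits(3610410) = 1 + ndigits(361041)
ndigits(361041) = 1 + ndigits(36104)
ndigits(36104) = 1 + ndigits(3610)
ndigits(3610) = 1 + ndigits(361)
ndigits(361) = 1 + ndigits(36)
ndigits(36) = 1 + ndigits(3)
ndigits(3) = 1  (base case: 3 < 10)
Unwinding: 1 + 1 + 1 + 1 + 1 + 1 + 1 + 1 + 1 = 9

9


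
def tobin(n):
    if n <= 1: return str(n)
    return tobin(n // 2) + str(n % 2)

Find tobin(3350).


tobin(3350) = tobin(1675) + '0'
tobin(1675) = tobin(837) + '1'
tobin(837) = tobin(418) + '1'
tobin(418) = tobin(209) + '0'
tobin(209) = tobin(104) + '1'
tobin(104) = tobin(52) + '0'
tobin(52) = tobin(26) + '0'
tobin(26) = tobin(13) + '0'
tobin(13) = tobin(6) + '1'
tobin(6) = tobin(3) + '0'
tobin(3) = tobin(1) + '1'
tobin(1) = '1'  (base case)
Concatenating: '1' + '1' + '0' + '1' + '0' + '0' + '0' + '1' + '0' + '1' + '1' + '0' = '110100010110'

110100010110


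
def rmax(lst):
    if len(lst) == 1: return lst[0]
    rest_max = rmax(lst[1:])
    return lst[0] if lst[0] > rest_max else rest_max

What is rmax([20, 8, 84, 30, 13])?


rmax([20, 8, 84, 30, 13]): compare 20 with rmax([8, 84, 30, 13])
rmax([8, 84, 30, 13]): compare 8 with rmax([84, 30, 13])
rmax([84, 30, 13]): compare 84 with rmax([30, 13])
rmax([30, 13]): compare 30 with rmax([13])
rmax([13]) = 13  (base case)
Compare 30 with 13 -> 30
Compare 84 with 30 -> 84
Compare 8 with 84 -> 84
Compare 20 with 84 -> 84

84


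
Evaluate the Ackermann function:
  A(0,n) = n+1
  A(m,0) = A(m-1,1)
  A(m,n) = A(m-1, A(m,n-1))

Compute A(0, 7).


A(0, 7) = 8
Result: A(0, 7) = 8

8


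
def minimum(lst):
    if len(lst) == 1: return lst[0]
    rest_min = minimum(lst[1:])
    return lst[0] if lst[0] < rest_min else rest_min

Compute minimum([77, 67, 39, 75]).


minimum([77, 67, 39, 75]): compare 77 with minimum([67, 39, 75])
minimum([67, 39, 75]): compare 67 with minimum([39, 75])
minimum([39, 75]): compare 39 with minimum([75])
minimum([75]) = 75  (base case)
Compare 39 with 75 -> 39
Compare 67 with 39 -> 39
Compare 77 with 39 -> 39

39


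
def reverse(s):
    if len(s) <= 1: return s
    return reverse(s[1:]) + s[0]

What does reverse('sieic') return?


reverse('sieic') = reverse('ieic') + 's'
reverse('ieic') = reverse('eic') + 'i'
reverse('eic') = reverse('ic') + 'e'
reverse('ic') = reverse('c') + 'i'
reverse('c') = 'c'  (base case)
Concatenating: 'c' + 'i' + 'e' + 'i' + 's' = 'cieis'

cieis


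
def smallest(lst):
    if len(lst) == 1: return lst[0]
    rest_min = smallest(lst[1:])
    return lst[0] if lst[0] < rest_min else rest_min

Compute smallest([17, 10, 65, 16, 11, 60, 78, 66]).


smallest([17, 10, 65, 16, 11, 60, 78, 66]): compare 17 with smallest([10, 65, 16, 11, 60, 78, 66])
smallest([10, 65, 16, 11, 60, 78, 66]): compare 10 with smallest([65, 16, 11, 60, 78, 66])
smallest([65, 16, 11, 60, 78, 66]): compare 65 with smallest([16, 11, 60, 78, 66])
smallest([16, 11, 60, 78, 66]): compare 16 with smallest([11, 60, 78, 66])
smallest([11, 60, 78, 66]): compare 11 with smallest([60, 78, 66])
smallest([60, 78, 66]): compare 60 with smallest([78, 66])
smallest([78, 66]): compare 78 with smallest([66])
smallest([66]) = 66  (base case)
Compare 78 with 66 -> 66
Compare 60 with 66 -> 60
Compare 11 with 60 -> 11
Compare 16 with 11 -> 11
Compare 65 with 11 -> 11
Compare 10 with 11 -> 10
Compare 17 with 10 -> 10

10


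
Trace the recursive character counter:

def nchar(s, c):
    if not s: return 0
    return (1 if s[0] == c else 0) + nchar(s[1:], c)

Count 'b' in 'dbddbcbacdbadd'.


s[0]='d' != 'b' -> 0
s[0]='b' == 'b' -> 1
s[0]='d' != 'b' -> 0
s[0]='d' != 'b' -> 0
s[0]='b' == 'b' -> 1
s[0]='c' != 'b' -> 0
s[0]='b' == 'b' -> 1
s[0]='a' != 'b' -> 0
s[0]='c' != 'b' -> 0
s[0]='d' != 'b' -> 0
s[0]='b' == 'b' -> 1
s[0]='a' != 'b' -> 0
s[0]='d' != 'b' -> 0
s[0]='d' != 'b' -> 0
Sum: 0 + 1 + 0 + 0 + 1 + 0 + 1 + 0 + 0 + 0 + 1 + 0 + 0 + 0 = 4

4


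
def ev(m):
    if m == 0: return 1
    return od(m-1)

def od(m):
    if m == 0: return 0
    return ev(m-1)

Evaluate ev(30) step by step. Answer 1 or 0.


ev(30) = od(29)
od(29) = ev(28)
ev(28) = od(27)
od(27) = ev(26)
ev(26) = od(25)
od(25) = ev(24)
ev(24) = od(23)
od(23) = ev(22)
ev(22) = od(21)
od(21) = ev(20)
ev(20) = od(19)
od(19) = ev(18)
ev(18) = od(17)
od(17) = ev(16)
ev(16) = od(15)
od(15) = ev(14)
ev(14) = od(13)
od(13) = ev(12)
ev(12) = od(11)
od(11) = ev(10)
ev(10) = od(9)
od(9) = ev(8)
ev(8) = od(7)
od(7) = ev(6)
ev(6) = od(5)
od(5) = ev(4)
ev(4) = od(3)
od(3) = ev(2)
ev(2) = od(1)
od(1) = ev(0)
ev(0) = 1  (base case)
Result: 1

1


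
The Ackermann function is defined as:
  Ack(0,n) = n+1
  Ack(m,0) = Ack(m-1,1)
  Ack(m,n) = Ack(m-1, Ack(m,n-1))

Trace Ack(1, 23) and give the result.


Ack(1, 23) = Ack(0, Ack(1, 22))
  Ack(1, 22) = Ack(0, Ack(1, 21))
    Ack(1, 21) = Ack(0, Ack(1, 20))
      Ack(1, 20) = Ack(0, Ack(1, 19))
        Ack(1, 19) = Ack(0, Ack(1, 18))
          Ack(1, 18) = Ack(0, Ack(1, 17))
          Ack(1, 17) = Ack(0, Ack(1, 16))
          Ack(1, 16) = Ack(0, Ack(1, 15))
          Ack(1, 15) = Ack(0, Ack(1, 14))
          Ack(1, 14) = Ack(0, Ack(1, 13))
          Ack(1, 13) = Ack(0, Ack(1, 12))
          Ack(1, 12) = Ack(0, Ack(1, 11))
          Ack(1, 11) = Ack(0, Ack(1, 10))
          Ack(1, 10) = Ack(0, Ack(1, 9))
          Ack(1, 9) = Ack(0, Ack(1, 8))
          Ack(1, 8) = Ack(0, Ack(1, 7))
          Ack(1, 7) = Ack(0, Ack(1, 6))
          Ack(1, 6) = Ack(0, Ack(1, 5))
          Ack(1, 5) = Ack(0, Ack(1, 4))
          Ack(1, 4) = Ack(0, Ack(1, 3))
          Ack(1, 3) = Ack(0, Ack(1, 2))
          Ack(1, 2) = Ack(0, Ack(1, 1))
          Ack(1, 1) = Ack(0, Ack(1, 0))
          Ack(1, 0) = Ack(0, 1)
          Ack(0, 1) = 2
... (trace truncated)
Result: Ack(1, 23) = 25

25


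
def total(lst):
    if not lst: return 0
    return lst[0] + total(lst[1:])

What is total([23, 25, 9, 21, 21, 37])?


total([23, 25, 9, 21, 21, 37]) = 23 + total([25, 9, 21, 21, 37])
total([25, 9, 21, 21, 37]) = 25 + total([9, 21, 21, 37])
total([9, 21, 21, 37]) = 9 + total([21, 21, 37])
total([21, 21, 37]) = 21 + total([21, 37])
total([21, 37]) = 21 + total([37])
total([37]) = 37 + total([])
total([]) = 0  (base case)
Total: 23 + 25 + 9 + 21 + 21 + 37 + 0 = 136

136
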